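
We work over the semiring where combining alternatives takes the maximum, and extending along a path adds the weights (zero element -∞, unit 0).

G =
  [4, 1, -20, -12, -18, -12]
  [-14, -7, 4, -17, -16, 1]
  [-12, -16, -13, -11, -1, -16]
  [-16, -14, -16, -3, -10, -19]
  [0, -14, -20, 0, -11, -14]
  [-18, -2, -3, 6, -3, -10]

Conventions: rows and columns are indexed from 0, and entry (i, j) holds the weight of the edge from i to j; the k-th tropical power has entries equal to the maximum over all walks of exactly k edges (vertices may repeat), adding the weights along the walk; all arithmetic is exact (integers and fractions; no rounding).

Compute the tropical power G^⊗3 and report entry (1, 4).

G^⊗2:
  [8, 5, 5, -6, -14, 2]
  [-8, -1, -2, 7, 3, -6]
  [-1, -11, -12, -1, -12, -15]
  [-10, -15, -10, -6, -13, -13]
  [4, 1, -10, -3, -10, -12]
  [-3, -8, 2, 3, -4, -1]
G^⊗3:
  [12, 9, 9, 8, 4, 6]
  [3, -7, 3, 4, -3, 0]
  [3, 0, -7, -4, -11, -10]
  [-6, -9, -11, -7, -11, -14]
  [8, 5, 5, -6, -11, 2]
  [1, -2, -4, 5, 1, -7]
Key observation: the optimum is the walk 1->5->2->4, with weight 1 + (-3) + (-1) = -3.
Optimal value attained by: walk 1->5->2->4.
Answer: (G^⊗3)[1][4] = -3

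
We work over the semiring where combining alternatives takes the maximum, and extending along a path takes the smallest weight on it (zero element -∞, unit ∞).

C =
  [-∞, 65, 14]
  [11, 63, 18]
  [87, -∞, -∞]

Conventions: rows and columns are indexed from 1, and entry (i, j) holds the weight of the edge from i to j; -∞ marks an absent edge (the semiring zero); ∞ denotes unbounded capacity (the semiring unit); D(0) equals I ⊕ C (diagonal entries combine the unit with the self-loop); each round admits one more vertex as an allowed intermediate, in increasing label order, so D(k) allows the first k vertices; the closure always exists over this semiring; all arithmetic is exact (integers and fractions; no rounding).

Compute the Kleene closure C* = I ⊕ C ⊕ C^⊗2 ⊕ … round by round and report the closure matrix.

D(0):
  [∞, 65, 14]
  [11, ∞, 18]
  [87, -∞, ∞]
D(1):
  [∞, 65, 14]
  [11, ∞, 18]
  [87, 65, ∞]
D(2):
  [∞, 65, 18]
  [11, ∞, 18]
  [87, 65, ∞]
D(3):
  [∞, 65, 18]
  [18, ∞, 18]
  [87, 65, ∞]
Answer: C* = [[∞, 65, 18], [18, ∞, 18], [87, 65, ∞]]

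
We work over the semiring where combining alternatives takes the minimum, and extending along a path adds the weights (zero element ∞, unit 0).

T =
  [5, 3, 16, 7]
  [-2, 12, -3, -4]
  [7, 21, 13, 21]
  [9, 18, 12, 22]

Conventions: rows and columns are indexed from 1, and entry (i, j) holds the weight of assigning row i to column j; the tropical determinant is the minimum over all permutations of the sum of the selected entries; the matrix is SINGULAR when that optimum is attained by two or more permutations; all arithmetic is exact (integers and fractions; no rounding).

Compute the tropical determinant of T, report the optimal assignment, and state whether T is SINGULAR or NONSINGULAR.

σ = (1, 2, 3, 4): 5 + 12 + 13 + 22 = 52
σ = (1, 2, 4, 3): 5 + 12 + 21 + 12 = 50
σ = (1, 3, 2, 4): 5 + (-3) + 21 + 22 = 45
σ = (1, 3, 4, 2): 5 + (-3) + 21 + 18 = 41
σ = (1, 4, 2, 3): 5 + (-4) + 21 + 12 = 34
σ = (1, 4, 3, 2): 5 + (-4) + 13 + 18 = 32
σ = (2, 1, 3, 4): 3 + (-2) + 13 + 22 = 36
σ = (2, 1, 4, 3): 3 + (-2) + 21 + 12 = 34
σ = (2, 3, 1, 4): 3 + (-3) + 7 + 22 = 29
σ = (2, 3, 4, 1): 3 + (-3) + 21 + 9 = 30
σ = (2, 4, 1, 3): 3 + (-4) + 7 + 12 = 18
σ = (2, 4, 3, 1): 3 + (-4) + 13 + 9 = 21
σ = (3, 1, 2, 4): 16 + (-2) + 21 + 22 = 57
σ = (3, 1, 4, 2): 16 + (-2) + 21 + 18 = 53
σ = (3, 2, 1, 4): 16 + 12 + 7 + 22 = 57
σ = (3, 2, 4, 1): 16 + 12 + 21 + 9 = 58
σ = (3, 4, 1, 2): 16 + (-4) + 7 + 18 = 37
σ = (3, 4, 2, 1): 16 + (-4) + 21 + 9 = 42
σ = (4, 1, 2, 3): 7 + (-2) + 21 + 12 = 38
σ = (4, 1, 3, 2): 7 + (-2) + 13 + 18 = 36
σ = (4, 2, 1, 3): 7 + 12 + 7 + 12 = 38
σ = (4, 2, 3, 1): 7 + 12 + 13 + 9 = 41
σ = (4, 3, 1, 2): 7 + (-3) + 7 + 18 = 29
σ = (4, 3, 2, 1): 7 + (-3) + 21 + 9 = 34
Optimal value attained by: σ = (2, 4, 1, 3).
Answer: det⊕(T) = 18; verdict: NONSINGULAR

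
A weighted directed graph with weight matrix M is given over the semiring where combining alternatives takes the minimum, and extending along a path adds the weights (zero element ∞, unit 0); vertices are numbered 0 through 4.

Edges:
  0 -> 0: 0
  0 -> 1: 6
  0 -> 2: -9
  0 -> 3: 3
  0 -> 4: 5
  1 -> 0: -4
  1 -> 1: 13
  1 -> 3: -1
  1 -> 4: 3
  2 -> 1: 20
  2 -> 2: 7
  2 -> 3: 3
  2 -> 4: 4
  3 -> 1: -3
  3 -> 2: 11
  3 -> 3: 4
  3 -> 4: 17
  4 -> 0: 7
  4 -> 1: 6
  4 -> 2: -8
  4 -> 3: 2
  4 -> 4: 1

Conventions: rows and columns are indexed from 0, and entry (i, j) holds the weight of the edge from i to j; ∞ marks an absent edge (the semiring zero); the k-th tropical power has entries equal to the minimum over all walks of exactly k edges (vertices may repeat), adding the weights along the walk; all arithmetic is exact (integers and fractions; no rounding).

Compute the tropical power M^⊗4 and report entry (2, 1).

M^⊗2:
  [0, 0, -9, -6, -5]
  [-4, -4, -13, -1, 1]
  [11, 0, -4, 6, 5]
  [-7, 1, 9, -4, 0]
  [2, -1, -7, -5, -4]
M^⊗3:
  [-4, -9, -13, -6, -5]
  [-8, -4, -13, -10, -9]
  [-4, 3, -3, -1, 0]
  [-7, -7, -16, -4, -2]
  [-5, -8, -12, -4, -3]
M^⊗4:
  [-13, -9, -13, -10, -9]
  [-8, -13, -17, -10, -9]
  [-4, -4, -13, -1, 1]
  [-11, -7, -16, -13, -12]
  [-12, -7, -14, -9, -8]
Key observation: the optimum is the walk 2->3->1->3->1, with weight 3 + (-3) + (-1) + (-3) = -4.
Optimal value attained by: walk 2->3->1->3->1.
Answer: (M^⊗4)[2][1] = -4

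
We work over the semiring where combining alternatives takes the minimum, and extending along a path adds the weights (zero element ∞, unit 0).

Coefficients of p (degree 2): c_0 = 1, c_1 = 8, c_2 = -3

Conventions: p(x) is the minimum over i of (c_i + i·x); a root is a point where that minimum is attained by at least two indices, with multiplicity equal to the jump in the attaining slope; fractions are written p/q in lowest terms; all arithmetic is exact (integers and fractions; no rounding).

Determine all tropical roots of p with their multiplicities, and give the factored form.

hull edge (i=0, c=1) to (i=2, c=-3): slope -2, span 2
Factored form: p(x) = -3 ⊗ (x ⊕ 2) ⊗ (x ⊕ 2)
Answer: roots = 2 (mult 2)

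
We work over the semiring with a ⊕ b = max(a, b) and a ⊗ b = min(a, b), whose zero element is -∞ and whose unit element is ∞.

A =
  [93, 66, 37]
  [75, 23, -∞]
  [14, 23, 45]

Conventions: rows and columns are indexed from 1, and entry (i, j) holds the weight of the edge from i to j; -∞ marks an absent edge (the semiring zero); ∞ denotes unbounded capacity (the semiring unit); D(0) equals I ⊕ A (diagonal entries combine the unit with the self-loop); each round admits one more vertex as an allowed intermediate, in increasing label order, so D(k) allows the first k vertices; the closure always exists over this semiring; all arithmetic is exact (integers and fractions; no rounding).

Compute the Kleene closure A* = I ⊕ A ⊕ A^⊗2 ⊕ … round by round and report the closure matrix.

D(0):
  [∞, 66, 37]
  [75, ∞, -∞]
  [14, 23, ∞]
D(1):
  [∞, 66, 37]
  [75, ∞, 37]
  [14, 23, ∞]
D(2):
  [∞, 66, 37]
  [75, ∞, 37]
  [23, 23, ∞]
D(3):
  [∞, 66, 37]
  [75, ∞, 37]
  [23, 23, ∞]
Answer: A* = [[∞, 66, 37], [75, ∞, 37], [23, 23, ∞]]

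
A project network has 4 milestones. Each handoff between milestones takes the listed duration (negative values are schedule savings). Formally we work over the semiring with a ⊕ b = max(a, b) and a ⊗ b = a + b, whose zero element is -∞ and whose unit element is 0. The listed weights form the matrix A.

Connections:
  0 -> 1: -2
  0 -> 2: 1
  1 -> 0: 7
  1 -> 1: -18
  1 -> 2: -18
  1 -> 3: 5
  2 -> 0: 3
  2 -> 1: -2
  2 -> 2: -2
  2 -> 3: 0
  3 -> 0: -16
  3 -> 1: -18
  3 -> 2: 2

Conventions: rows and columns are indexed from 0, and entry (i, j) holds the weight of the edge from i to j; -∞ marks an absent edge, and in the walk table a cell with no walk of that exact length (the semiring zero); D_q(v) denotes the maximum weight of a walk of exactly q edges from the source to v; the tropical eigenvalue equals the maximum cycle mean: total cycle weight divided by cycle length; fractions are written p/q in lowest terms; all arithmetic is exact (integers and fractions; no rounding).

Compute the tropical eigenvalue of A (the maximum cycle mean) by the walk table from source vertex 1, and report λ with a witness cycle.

q=0: [-∞, 0, -∞, -∞]
q=1: [7, -18, -18, 5]
q=2: [-11, 5, 8, -13]
q=3: [12, 6, 6, 10]
q=4: [13, 10, 13, 11]
Optimal cycle mean attained by: cycle 0->1->0, total (-2) + 7, length 2.
Answer: λ = 5/2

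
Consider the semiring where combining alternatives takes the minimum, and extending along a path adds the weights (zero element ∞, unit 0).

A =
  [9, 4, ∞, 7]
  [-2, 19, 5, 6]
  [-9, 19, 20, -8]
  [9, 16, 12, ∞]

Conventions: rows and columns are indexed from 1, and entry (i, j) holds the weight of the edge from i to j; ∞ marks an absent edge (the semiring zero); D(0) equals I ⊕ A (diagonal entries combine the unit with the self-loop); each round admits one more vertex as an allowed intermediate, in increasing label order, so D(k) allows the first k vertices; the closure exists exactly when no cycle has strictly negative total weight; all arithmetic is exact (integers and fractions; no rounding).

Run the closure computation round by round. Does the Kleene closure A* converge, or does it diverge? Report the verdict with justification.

D(0):
  [0, 4, ∞, 7]
  [-2, 0, 5, 6]
  [-9, 19, 0, -8]
  [9, 16, 12, 0]
D(1):
  [0, 4, ∞, 7]
  [-2, 0, 5, 5]
  [-9, -5, 0, -8]
  [9, 13, 12, 0]
D(2):
  [0, 4, 9, 7]
  [-2, 0, 5, 5]
  [-9, -5, 0, -8]
  [9, 13, 12, 0]
D(3):
  [0, 4, 9, 1]
  [-4, 0, 5, -3]
  [-9, -5, 0, -8]
  [3, 7, 12, 0]
D(4):
  [0, 4, 9, 1]
  [-4, 0, 5, -3]
  [-9, -5, 0, -8]
  [3, 7, 12, 0]
Key observation: every diagonal entry stays at the unit through all rounds, so no improving cycle exists.
Answer: CONVERGES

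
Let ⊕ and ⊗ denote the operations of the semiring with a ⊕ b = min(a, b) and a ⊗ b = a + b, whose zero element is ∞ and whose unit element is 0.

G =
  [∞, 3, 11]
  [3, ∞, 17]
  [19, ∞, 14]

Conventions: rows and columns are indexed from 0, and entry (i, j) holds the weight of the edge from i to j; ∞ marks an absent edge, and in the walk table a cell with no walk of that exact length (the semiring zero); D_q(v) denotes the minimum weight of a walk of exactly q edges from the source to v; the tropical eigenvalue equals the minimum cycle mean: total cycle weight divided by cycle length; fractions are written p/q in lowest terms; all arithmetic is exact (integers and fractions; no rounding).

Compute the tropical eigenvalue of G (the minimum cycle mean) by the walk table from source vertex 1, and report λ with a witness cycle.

q=0: [∞, 0, ∞]
q=1: [3, ∞, 17]
q=2: [36, 6, 14]
q=3: [9, 39, 23]
Optimal cycle mean attained by: cycle 0->1->0, total 3 + 3, length 2.
Answer: λ = 3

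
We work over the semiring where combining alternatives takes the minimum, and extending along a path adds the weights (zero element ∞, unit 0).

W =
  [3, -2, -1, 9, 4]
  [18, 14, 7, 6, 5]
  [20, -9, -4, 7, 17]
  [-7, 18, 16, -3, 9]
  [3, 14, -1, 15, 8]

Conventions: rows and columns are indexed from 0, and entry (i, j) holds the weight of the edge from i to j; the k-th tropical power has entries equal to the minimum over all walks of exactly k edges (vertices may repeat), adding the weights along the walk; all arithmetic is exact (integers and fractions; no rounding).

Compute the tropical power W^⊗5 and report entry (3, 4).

W^⊗2:
  [2, -10, -5, 4, 3]
  [-1, -2, 3, 3, 13]
  [0, -13, -8, -3, -4]
  [-10, -9, -8, -6, -3]
  [6, -10, -5, 6, 7]
W^⊗3:
  [-3, -14, -9, -4, -5]
  [-4, -6, -2, 0, 3]
  [-10, -17, -12, -7, -8]
  [-13, -17, -12, -9, -6]
  [-1, -14, -9, -4, -5]
W^⊗4:
  [-11, -18, -13, -8, -9]
  [-7, -11, -6, -3, -1]
  [-14, -21, -16, -11, -12]
  [-16, -21, -16, -12, -12]
  [-11, -18, -13, -8, -9]
W^⊗5:
  [-15, -22, -17, -12, -13]
  [-10, -15, -10, -6, -6]
  [-18, -25, -20, -15, -16]
  [-19, -25, -20, -15, -16]
  [-15, -22, -17, -12, -13]
Key observation: the optimum is the walk 3->0->2->2->1->4, with weight (-7) + (-1) + (-4) + (-9) + 5 = -16.
Optimal value attained by: walk 3->0->2->2->1->4.
Answer: (W^⊗5)[3][4] = -16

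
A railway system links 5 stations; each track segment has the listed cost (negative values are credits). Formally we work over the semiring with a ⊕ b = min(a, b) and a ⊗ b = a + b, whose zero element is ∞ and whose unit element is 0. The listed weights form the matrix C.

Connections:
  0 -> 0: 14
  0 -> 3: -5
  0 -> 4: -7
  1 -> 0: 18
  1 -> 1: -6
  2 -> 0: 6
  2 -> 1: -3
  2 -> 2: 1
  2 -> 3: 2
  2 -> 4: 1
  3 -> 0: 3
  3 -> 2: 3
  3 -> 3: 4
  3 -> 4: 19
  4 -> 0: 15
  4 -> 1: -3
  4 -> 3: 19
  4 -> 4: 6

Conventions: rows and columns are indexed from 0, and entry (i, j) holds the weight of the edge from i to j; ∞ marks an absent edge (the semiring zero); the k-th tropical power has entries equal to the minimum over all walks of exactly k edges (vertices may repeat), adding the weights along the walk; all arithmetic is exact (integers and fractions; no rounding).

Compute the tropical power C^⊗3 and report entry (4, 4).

C^⊗2:
  [-2, -10, -2, -1, -1]
  [12, -12, ∞, 13, 11]
  [5, -9, 2, 1, -1]
  [7, 0, 4, -2, -4]
  [15, -9, 22, 10, 8]
C^⊗3:
  [2, -16, -1, -7, -9]
  [6, -18, 16, 7, 5]
  [4, -15, 3, 0, -2]
  [1, -7, 1, 2, 0]
  [9, -15, 13, 10, 8]
Key observation: the optimum is the walk 4->1->0->4, with weight (-3) + 18 + (-7) = 8.
Optimal value attained by: walk 4->1->0->4.
Answer: (C^⊗3)[4][4] = 8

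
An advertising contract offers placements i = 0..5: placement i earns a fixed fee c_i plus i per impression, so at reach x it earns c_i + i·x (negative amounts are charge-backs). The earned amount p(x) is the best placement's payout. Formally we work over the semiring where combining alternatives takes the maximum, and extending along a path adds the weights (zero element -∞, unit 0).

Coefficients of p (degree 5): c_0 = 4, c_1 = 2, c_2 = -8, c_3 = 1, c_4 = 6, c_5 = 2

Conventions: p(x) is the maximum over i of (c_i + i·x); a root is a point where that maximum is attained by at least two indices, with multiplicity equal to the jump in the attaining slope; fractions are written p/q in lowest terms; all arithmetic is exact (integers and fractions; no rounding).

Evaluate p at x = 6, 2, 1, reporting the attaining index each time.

p(6) = max(4+0·6=4, 2+1·6=8, -8+2·6=4, 1+3·6=19, 6+4·6=30, 2+5·6=32) = 32 (attained by i=5)
p(2) = max(4+0·2=4, 2+1·2=4, -8+2·2=-4, 1+3·2=7, 6+4·2=14, 2+5·2=12) = 14 (attained by i=4)
p(1) = max(4+0·1=4, 2+1·1=3, -8+2·1=-6, 1+3·1=4, 6+4·1=10, 2+5·1=7) = 10 (attained by i=4)
Answer: p(6) = 32; p(2) = 14; p(1) = 10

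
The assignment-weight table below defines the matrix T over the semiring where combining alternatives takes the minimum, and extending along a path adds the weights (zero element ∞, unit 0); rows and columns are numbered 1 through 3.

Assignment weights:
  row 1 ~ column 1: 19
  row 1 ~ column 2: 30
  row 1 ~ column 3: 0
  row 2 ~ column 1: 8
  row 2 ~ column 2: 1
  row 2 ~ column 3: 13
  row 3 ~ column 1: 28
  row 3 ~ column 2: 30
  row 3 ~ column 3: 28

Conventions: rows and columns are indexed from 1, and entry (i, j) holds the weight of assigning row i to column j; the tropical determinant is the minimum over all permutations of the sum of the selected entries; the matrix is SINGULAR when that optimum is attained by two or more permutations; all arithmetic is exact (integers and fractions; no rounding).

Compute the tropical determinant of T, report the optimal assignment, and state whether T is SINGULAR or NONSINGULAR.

σ = (1, 2, 3): 19 + 1 + 28 = 48
σ = (1, 3, 2): 19 + 13 + 30 = 62
σ = (2, 1, 3): 30 + 8 + 28 = 66
σ = (2, 3, 1): 30 + 13 + 28 = 71
σ = (3, 1, 2): 0 + 8 + 30 = 38
σ = (3, 2, 1): 0 + 1 + 28 = 29
Optimal value attained by: σ = (3, 2, 1).
Answer: det⊕(T) = 29; verdict: NONSINGULAR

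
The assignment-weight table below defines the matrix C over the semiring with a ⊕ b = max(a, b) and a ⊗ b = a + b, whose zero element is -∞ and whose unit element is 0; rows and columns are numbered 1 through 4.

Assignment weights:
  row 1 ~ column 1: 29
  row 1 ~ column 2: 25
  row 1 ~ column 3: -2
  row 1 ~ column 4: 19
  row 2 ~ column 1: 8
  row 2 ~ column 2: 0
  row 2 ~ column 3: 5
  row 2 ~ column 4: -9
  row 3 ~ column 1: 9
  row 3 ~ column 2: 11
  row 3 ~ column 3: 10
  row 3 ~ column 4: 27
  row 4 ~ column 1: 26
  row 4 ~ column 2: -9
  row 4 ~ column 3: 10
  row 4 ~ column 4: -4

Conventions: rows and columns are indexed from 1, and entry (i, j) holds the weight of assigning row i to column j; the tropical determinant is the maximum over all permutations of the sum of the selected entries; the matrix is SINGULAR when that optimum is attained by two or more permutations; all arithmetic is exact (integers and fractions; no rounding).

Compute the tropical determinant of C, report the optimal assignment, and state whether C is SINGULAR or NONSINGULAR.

σ = (1, 2, 3, 4): 29 + 0 + 10 + (-4) = 35
σ = (1, 2, 4, 3): 29 + 0 + 27 + 10 = 66
σ = (1, 3, 2, 4): 29 + 5 + 11 + (-4) = 41
σ = (1, 3, 4, 2): 29 + 5 + 27 + (-9) = 52
σ = (1, 4, 2, 3): 29 + (-9) + 11 + 10 = 41
σ = (1, 4, 3, 2): 29 + (-9) + 10 + (-9) = 21
σ = (2, 1, 3, 4): 25 + 8 + 10 + (-4) = 39
σ = (2, 1, 4, 3): 25 + 8 + 27 + 10 = 70
σ = (2, 3, 1, 4): 25 + 5 + 9 + (-4) = 35
σ = (2, 3, 4, 1): 25 + 5 + 27 + 26 = 83
σ = (2, 4, 1, 3): 25 + (-9) + 9 + 10 = 35
σ = (2, 4, 3, 1): 25 + (-9) + 10 + 26 = 52
σ = (3, 1, 2, 4): (-2) + 8 + 11 + (-4) = 13
σ = (3, 1, 4, 2): (-2) + 8 + 27 + (-9) = 24
σ = (3, 2, 1, 4): (-2) + 0 + 9 + (-4) = 3
σ = (3, 2, 4, 1): (-2) + 0 + 27 + 26 = 51
σ = (3, 4, 1, 2): (-2) + (-9) + 9 + (-9) = -11
σ = (3, 4, 2, 1): (-2) + (-9) + 11 + 26 = 26
σ = (4, 1, 2, 3): 19 + 8 + 11 + 10 = 48
σ = (4, 1, 3, 2): 19 + 8 + 10 + (-9) = 28
σ = (4, 2, 1, 3): 19 + 0 + 9 + 10 = 38
σ = (4, 2, 3, 1): 19 + 0 + 10 + 26 = 55
σ = (4, 3, 1, 2): 19 + 5 + 9 + (-9) = 24
σ = (4, 3, 2, 1): 19 + 5 + 11 + 26 = 61
Optimal value attained by: σ = (2, 3, 4, 1).
Answer: det⊕(C) = 83; verdict: NONSINGULAR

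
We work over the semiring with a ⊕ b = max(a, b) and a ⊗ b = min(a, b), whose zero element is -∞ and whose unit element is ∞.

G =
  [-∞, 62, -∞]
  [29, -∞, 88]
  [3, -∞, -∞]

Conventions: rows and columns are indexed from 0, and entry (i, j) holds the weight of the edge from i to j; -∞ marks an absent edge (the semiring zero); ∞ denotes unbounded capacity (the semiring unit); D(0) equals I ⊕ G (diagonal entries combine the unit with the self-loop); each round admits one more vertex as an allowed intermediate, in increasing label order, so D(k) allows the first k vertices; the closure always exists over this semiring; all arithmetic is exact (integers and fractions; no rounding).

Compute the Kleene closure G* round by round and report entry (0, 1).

D(0):
  [∞, 62, -∞]
  [29, ∞, 88]
  [3, -∞, ∞]
D(1):
  [∞, 62, -∞]
  [29, ∞, 88]
  [3, 3, ∞]
D(2):
  [∞, 62, 62]
  [29, ∞, 88]
  [3, 3, ∞]
D(3):
  [∞, 62, 62]
  [29, ∞, 88]
  [3, 3, ∞]
Answer: G*[0][1] = 62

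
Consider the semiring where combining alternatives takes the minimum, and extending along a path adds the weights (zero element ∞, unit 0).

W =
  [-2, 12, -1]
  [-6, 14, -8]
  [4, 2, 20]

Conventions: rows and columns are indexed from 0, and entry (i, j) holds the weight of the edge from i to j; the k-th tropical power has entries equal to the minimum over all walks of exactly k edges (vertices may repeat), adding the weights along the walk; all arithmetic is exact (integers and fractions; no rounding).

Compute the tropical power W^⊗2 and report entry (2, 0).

W^⊗2:
  [-4, 1, -3]
  [-8, -6, -7]
  [-4, 16, -6]
Key observation: the optimum is the walk 2->1->0, with weight 2 + (-6) = -4.
Optimal value attained by: walk 2->1->0.
Answer: (W^⊗2)[2][0] = -4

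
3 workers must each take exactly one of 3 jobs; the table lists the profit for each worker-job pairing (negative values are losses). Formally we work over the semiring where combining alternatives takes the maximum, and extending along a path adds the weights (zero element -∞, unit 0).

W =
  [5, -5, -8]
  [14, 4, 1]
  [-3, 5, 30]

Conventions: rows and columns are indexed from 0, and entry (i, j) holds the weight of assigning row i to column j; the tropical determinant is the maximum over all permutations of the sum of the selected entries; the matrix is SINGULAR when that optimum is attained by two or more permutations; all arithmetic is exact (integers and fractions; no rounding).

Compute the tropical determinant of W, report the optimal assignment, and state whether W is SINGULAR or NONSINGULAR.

σ = (0, 1, 2): 5 + 4 + 30 = 39
σ = (0, 2, 1): 5 + 1 + 5 = 11
σ = (1, 0, 2): (-5) + 14 + 30 = 39
σ = (1, 2, 0): (-5) + 1 + (-3) = -7
σ = (2, 0, 1): (-8) + 14 + 5 = 11
σ = (2, 1, 0): (-8) + 4 + (-3) = -7
Optimal value attained by: σ = (0, 1, 2).
Answer: det⊕(W) = 39; verdict: SINGULAR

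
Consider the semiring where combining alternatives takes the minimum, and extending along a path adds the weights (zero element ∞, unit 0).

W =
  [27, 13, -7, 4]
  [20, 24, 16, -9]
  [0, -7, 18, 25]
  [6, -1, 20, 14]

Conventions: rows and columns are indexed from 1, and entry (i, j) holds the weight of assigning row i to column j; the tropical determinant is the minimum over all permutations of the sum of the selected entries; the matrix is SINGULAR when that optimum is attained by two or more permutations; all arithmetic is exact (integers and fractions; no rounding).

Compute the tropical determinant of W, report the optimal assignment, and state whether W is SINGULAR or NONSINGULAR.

σ = (1, 2, 3, 4): 27 + 24 + 18 + 14 = 83
σ = (1, 2, 4, 3): 27 + 24 + 25 + 20 = 96
σ = (1, 3, 2, 4): 27 + 16 + (-7) + 14 = 50
σ = (1, 3, 4, 2): 27 + 16 + 25 + (-1) = 67
σ = (1, 4, 2, 3): 27 + (-9) + (-7) + 20 = 31
σ = (1, 4, 3, 2): 27 + (-9) + 18 + (-1) = 35
σ = (2, 1, 3, 4): 13 + 20 + 18 + 14 = 65
σ = (2, 1, 4, 3): 13 + 20 + 25 + 20 = 78
σ = (2, 3, 1, 4): 13 + 16 + 0 + 14 = 43
σ = (2, 3, 4, 1): 13 + 16 + 25 + 6 = 60
σ = (2, 4, 1, 3): 13 + (-9) + 0 + 20 = 24
σ = (2, 4, 3, 1): 13 + (-9) + 18 + 6 = 28
σ = (3, 1, 2, 4): (-7) + 20 + (-7) + 14 = 20
σ = (3, 1, 4, 2): (-7) + 20 + 25 + (-1) = 37
σ = (3, 2, 1, 4): (-7) + 24 + 0 + 14 = 31
σ = (3, 2, 4, 1): (-7) + 24 + 25 + 6 = 48
σ = (3, 4, 1, 2): (-7) + (-9) + 0 + (-1) = -17
σ = (3, 4, 2, 1): (-7) + (-9) + (-7) + 6 = -17
σ = (4, 1, 2, 3): 4 + 20 + (-7) + 20 = 37
σ = (4, 1, 3, 2): 4 + 20 + 18 + (-1) = 41
σ = (4, 2, 1, 3): 4 + 24 + 0 + 20 = 48
σ = (4, 2, 3, 1): 4 + 24 + 18 + 6 = 52
σ = (4, 3, 1, 2): 4 + 16 + 0 + (-1) = 19
σ = (4, 3, 2, 1): 4 + 16 + (-7) + 6 = 19
Optimal value attained by: σ = (3, 4, 1, 2).
Answer: det⊕(W) = -17; verdict: SINGULAR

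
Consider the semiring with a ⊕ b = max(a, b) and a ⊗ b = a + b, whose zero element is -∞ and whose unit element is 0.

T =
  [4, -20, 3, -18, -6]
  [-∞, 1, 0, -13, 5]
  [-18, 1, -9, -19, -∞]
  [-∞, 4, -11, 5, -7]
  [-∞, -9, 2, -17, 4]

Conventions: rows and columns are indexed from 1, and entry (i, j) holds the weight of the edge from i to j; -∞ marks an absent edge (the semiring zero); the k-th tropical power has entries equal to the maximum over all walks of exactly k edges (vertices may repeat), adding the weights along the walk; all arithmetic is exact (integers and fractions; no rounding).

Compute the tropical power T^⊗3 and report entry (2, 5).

T^⊗2:
  [8, 4, 7, -13, -2]
  [-18, 2, 7, -8, 9]
  [-14, 2, 1, -12, 6]
  [-29, 9, 4, 10, 9]
  [-16, 3, 6, -12, 8]
T^⊗3:
  [12, 8, 11, -8, 9]
  [-11, 8, 11, -3, 13]
  [-10, 3, 8, -7, 10]
  [-14, 14, 11, 15, 14]
  [-12, 7, 10, -7, 12]
Key observation: the optimum is the walk 2->5->5->5, with weight 5 + 4 + 4 = 13.
Optimal value attained by: walk 2->5->5->5.
Answer: (T^⊗3)[2][5] = 13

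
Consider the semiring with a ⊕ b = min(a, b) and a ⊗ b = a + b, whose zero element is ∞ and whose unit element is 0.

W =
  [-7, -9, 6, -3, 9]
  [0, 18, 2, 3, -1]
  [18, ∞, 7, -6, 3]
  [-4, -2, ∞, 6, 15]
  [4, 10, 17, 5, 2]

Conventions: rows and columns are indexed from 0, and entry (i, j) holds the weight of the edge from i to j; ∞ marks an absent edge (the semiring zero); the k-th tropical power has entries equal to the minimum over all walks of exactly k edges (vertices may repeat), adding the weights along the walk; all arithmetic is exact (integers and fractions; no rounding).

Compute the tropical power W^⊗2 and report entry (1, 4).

W^⊗2:
  [-14, -16, -7, -10, -10]
  [-7, -9, 6, -4, 1]
  [-10, -8, 14, 0, 5]
  [-11, -13, 0, -7, -3]
  [-3, -5, 10, 1, 4]
Key observation: the optimum is the walk 1->4->4, with weight (-1) + 2 = 1.
Optimal value attained by: walk 1->4->4.
Answer: (W^⊗2)[1][4] = 1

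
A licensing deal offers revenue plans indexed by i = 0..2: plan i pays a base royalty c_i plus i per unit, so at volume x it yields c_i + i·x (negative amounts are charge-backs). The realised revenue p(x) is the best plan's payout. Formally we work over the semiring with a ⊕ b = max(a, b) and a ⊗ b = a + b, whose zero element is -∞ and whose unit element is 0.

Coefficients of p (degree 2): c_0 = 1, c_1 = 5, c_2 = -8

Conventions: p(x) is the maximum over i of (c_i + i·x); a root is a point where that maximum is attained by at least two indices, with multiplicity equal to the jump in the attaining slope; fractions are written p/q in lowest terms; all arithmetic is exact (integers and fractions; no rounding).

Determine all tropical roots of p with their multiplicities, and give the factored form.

hull edge (i=0, c=1) to (i=1, c=5): slope 4, span 1
hull edge (i=1, c=5) to (i=2, c=-8): slope -13, span 1
Factored form: p(x) = -8 ⊗ (x ⊕ (-4)) ⊗ (x ⊕ 13)
Answer: roots = -4 (mult 1), 13 (mult 1)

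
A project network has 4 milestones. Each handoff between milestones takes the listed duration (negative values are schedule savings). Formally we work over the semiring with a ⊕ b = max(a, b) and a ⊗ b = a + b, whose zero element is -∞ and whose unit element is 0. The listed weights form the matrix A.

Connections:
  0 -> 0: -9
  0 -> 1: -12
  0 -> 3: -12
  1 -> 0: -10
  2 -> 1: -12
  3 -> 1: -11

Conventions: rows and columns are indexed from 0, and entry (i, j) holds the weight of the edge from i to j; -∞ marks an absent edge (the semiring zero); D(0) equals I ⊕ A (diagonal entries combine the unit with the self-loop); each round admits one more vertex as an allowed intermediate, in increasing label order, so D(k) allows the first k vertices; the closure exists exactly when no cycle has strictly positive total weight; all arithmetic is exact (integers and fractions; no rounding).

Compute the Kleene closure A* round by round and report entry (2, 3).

D(0):
  [0, -12, -∞, -12]
  [-10, 0, -∞, -∞]
  [-∞, -12, 0, -∞]
  [-∞, -11, -∞, 0]
D(1):
  [0, -12, -∞, -12]
  [-10, 0, -∞, -22]
  [-∞, -12, 0, -∞]
  [-∞, -11, -∞, 0]
D(2):
  [0, -12, -∞, -12]
  [-10, 0, -∞, -22]
  [-22, -12, 0, -34]
  [-21, -11, -∞, 0]
D(3):
  [0, -12, -∞, -12]
  [-10, 0, -∞, -22]
  [-22, -12, 0, -34]
  [-21, -11, -∞, 0]
D(4):
  [0, -12, -∞, -12]
  [-10, 0, -∞, -22]
  [-22, -12, 0, -34]
  [-21, -11, -∞, 0]
Answer: A*[2][3] = -34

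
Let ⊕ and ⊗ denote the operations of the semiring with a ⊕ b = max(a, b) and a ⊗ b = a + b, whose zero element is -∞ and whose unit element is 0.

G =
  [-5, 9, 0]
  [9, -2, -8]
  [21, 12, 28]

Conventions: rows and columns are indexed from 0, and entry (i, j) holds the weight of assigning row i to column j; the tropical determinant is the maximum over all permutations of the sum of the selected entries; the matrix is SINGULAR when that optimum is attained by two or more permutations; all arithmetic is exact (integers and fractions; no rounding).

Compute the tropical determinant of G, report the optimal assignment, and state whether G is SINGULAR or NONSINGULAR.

σ = (0, 1, 2): (-5) + (-2) + 28 = 21
σ = (0, 2, 1): (-5) + (-8) + 12 = -1
σ = (1, 0, 2): 9 + 9 + 28 = 46
σ = (1, 2, 0): 9 + (-8) + 21 = 22
σ = (2, 0, 1): 0 + 9 + 12 = 21
σ = (2, 1, 0): 0 + (-2) + 21 = 19
Optimal value attained by: σ = (1, 0, 2).
Answer: det⊕(G) = 46; verdict: NONSINGULAR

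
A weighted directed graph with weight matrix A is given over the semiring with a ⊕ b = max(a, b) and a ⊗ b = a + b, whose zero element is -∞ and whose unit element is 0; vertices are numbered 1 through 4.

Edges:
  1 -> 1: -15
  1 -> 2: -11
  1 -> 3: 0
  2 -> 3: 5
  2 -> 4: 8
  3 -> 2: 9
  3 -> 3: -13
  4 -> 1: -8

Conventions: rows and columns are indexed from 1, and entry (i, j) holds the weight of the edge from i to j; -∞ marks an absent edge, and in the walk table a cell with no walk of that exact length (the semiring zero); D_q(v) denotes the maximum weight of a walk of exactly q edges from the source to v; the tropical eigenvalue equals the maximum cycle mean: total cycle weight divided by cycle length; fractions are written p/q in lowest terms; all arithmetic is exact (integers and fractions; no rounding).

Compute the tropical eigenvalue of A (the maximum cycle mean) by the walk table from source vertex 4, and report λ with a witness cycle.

q=0: [-∞, -∞, -∞, 0]
q=1: [-8, -∞, -∞, -∞]
q=2: [-23, -19, -8, -∞]
q=3: [-38, 1, -14, -11]
q=4: [-19, -5, 6, 9]
Optimal cycle mean attained by: cycle 2->3->2, total 5 + 9, length 2.
Answer: λ = 7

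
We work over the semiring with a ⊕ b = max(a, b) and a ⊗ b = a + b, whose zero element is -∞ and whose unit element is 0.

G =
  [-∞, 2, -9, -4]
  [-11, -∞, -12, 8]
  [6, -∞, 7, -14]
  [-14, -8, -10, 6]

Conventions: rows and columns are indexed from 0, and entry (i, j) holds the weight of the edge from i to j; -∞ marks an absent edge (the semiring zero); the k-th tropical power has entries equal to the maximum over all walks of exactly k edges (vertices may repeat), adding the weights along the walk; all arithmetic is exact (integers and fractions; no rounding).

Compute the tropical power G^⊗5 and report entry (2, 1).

G^⊗2:
  [-3, -12, -2, 10]
  [-6, 0, -2, 14]
  [13, 8, 14, 2]
  [-4, -2, -3, 12]
G^⊗3:
  [4, 2, 5, 16]
  [4, 6, 5, 20]
  [20, 15, 21, 16]
  [3, 4, 4, 18]
G^⊗4:
  [11, 8, 12, 22]
  [11, 12, 12, 26]
  [27, 22, 28, 23]
  [10, 10, 11, 24]
G^⊗5:
  [18, 14, 19, 28]
  [18, 18, 19, 32]
  [34, 29, 35, 30]
  [17, 16, 18, 30]
Key observation: the optimum is the walk 2->2->2->2->0->1, with weight 7 + 7 + 7 + 6 + 2 = 29.
Optimal value attained by: walk 2->2->2->2->0->1.
Answer: (G^⊗5)[2][1] = 29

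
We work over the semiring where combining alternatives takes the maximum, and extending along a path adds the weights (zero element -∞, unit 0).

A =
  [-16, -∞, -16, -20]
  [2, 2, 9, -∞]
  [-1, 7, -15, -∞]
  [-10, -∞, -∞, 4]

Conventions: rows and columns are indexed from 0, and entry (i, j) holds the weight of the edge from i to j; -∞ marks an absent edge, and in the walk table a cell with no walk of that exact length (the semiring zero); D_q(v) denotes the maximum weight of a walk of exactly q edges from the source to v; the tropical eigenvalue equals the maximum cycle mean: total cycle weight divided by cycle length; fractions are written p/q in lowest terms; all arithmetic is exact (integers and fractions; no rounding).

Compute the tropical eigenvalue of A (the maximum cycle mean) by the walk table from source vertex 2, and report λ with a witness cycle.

q=0: [-∞, -∞, 0, -∞]
q=1: [-1, 7, -15, -∞]
q=2: [9, 9, 16, -21]
q=3: [15, 23, 18, -11]
q=4: [25, 25, 32, -5]
Optimal cycle mean attained by: cycle 1->2->1, total 9 + 7, length 2.
Answer: λ = 8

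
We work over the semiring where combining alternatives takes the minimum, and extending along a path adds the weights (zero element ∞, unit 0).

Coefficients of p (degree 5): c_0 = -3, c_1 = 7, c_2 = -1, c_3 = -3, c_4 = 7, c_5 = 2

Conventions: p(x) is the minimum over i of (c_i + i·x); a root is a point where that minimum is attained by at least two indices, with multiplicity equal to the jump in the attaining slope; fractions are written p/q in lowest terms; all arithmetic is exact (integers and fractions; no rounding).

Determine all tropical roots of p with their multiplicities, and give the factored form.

hull edge (i=0, c=-3) to (i=3, c=-3): slope 0, span 3
hull edge (i=3, c=-3) to (i=5, c=2): slope 5/2, span 2
Factored form: p(x) = 2 ⊗ (x ⊕ (-5/2)) ⊗ (x ⊕ (-5/2)) ⊗ (x ⊕ 0) ⊗ (x ⊕ 0) ⊗ (x ⊕ 0)
Answer: roots = -5/2 (mult 2), 0 (mult 3)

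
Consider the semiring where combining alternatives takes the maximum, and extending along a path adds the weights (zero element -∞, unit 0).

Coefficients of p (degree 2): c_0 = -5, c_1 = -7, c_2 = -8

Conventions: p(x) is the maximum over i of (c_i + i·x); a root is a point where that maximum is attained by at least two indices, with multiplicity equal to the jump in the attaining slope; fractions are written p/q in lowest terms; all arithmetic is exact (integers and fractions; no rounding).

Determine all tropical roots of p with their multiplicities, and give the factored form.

hull edge (i=0, c=-5) to (i=2, c=-8): slope -3/2, span 2
Factored form: p(x) = -8 ⊗ (x ⊕ 3/2) ⊗ (x ⊕ 3/2)
Answer: roots = 3/2 (mult 2)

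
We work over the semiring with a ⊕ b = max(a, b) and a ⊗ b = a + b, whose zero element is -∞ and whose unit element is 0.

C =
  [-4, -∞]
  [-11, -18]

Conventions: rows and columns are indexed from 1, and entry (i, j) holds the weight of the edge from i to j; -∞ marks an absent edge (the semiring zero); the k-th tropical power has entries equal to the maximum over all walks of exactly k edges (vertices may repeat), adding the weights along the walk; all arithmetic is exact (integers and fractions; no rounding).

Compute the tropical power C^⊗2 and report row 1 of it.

C^⊗2:
  [-8, -∞]
  [-15, -36]
Answer: row 1 of C^⊗2 = [-8, -∞]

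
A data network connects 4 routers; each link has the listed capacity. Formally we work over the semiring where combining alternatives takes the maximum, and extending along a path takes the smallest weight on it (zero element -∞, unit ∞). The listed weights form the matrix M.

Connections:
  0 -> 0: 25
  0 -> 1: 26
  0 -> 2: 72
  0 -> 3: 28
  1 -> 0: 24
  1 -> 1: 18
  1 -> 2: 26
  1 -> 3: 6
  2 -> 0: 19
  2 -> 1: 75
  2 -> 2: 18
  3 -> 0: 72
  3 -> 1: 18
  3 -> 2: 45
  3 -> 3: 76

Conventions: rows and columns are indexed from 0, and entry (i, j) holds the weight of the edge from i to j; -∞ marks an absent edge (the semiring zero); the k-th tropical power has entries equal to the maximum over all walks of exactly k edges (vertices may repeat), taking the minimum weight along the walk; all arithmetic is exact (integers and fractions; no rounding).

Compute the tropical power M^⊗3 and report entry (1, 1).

M^⊗2:
  [28, 72, 28, 28]
  [24, 26, 24, 24]
  [24, 19, 26, 19]
  [72, 45, 72, 76]
M^⊗3:
  [28, 28, 28, 28]
  [24, 24, 26, 24]
  [24, 26, 24, 24]
  [72, 72, 72, 76]
Key observation: the optimum is the walk 1->0->2->1, with weight 24 min 72 min 75 = 24.
Optimal value attained by: walk 1->0->2->1.
Answer: (M^⊗3)[1][1] = 24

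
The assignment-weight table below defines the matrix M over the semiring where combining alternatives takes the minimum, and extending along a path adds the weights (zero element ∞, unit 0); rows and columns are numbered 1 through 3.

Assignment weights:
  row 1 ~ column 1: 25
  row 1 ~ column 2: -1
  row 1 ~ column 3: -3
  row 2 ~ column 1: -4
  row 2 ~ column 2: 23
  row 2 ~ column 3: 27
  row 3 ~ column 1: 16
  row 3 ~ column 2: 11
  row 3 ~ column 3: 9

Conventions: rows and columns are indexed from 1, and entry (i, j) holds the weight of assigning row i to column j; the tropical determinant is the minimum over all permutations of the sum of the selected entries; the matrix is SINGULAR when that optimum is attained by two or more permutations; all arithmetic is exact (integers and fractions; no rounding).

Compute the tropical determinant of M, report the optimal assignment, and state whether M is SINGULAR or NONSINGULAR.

σ = (1, 2, 3): 25 + 23 + 9 = 57
σ = (1, 3, 2): 25 + 27 + 11 = 63
σ = (2, 1, 3): (-1) + (-4) + 9 = 4
σ = (2, 3, 1): (-1) + 27 + 16 = 42
σ = (3, 1, 2): (-3) + (-4) + 11 = 4
σ = (3, 2, 1): (-3) + 23 + 16 = 36
Optimal value attained by: σ = (2, 1, 3).
Answer: det⊕(M) = 4; verdict: SINGULAR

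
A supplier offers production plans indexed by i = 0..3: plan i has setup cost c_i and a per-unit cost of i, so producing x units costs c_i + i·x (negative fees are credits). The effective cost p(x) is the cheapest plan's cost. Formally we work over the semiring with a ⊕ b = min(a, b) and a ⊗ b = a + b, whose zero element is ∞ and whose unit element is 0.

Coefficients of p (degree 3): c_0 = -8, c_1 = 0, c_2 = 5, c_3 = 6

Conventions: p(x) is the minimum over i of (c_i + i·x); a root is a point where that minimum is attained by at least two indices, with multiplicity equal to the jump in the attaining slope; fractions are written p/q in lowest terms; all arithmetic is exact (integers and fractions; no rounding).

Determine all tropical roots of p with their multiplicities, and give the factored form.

hull edge (i=0, c=-8) to (i=3, c=6): slope 14/3, span 3
Factored form: p(x) = 6 ⊗ (x ⊕ (-14/3)) ⊗ (x ⊕ (-14/3)) ⊗ (x ⊕ (-14/3))
Answer: roots = -14/3 (mult 3)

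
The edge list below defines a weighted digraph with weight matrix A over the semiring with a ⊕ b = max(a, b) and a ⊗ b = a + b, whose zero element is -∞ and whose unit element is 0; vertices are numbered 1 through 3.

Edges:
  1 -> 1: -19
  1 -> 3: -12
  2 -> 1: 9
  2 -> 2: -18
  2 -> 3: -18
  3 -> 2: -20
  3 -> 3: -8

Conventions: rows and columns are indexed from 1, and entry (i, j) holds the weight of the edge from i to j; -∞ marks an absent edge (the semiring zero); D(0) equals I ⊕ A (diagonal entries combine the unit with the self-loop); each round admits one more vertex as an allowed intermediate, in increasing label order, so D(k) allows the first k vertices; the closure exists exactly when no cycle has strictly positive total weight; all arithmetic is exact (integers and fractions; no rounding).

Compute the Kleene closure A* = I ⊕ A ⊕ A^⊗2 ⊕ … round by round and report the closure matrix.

D(0):
  [0, -∞, -12]
  [9, 0, -18]
  [-∞, -20, 0]
D(1):
  [0, -∞, -12]
  [9, 0, -3]
  [-∞, -20, 0]
D(2):
  [0, -∞, -12]
  [9, 0, -3]
  [-11, -20, 0]
D(3):
  [0, -32, -12]
  [9, 0, -3]
  [-11, -20, 0]
Answer: A* = [[0, -32, -12], [9, 0, -3], [-11, -20, 0]]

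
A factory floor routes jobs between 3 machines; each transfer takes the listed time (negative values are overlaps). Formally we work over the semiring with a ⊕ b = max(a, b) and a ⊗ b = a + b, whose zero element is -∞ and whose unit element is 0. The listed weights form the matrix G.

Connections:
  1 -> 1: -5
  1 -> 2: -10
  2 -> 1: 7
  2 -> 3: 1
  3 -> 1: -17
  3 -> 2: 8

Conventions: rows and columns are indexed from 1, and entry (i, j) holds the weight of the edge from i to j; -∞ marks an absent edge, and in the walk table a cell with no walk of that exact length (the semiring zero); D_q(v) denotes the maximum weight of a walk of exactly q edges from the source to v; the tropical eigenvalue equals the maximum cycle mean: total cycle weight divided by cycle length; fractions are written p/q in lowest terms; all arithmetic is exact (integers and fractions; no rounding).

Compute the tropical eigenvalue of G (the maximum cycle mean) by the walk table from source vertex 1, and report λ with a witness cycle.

q=0: [0, -∞, -∞]
q=1: [-5, -10, -∞]
q=2: [-3, -15, -9]
q=3: [-8, -1, -14]
Optimal cycle mean attained by: cycle 2->3->2, total 1 + 8, length 2.
Answer: λ = 9/2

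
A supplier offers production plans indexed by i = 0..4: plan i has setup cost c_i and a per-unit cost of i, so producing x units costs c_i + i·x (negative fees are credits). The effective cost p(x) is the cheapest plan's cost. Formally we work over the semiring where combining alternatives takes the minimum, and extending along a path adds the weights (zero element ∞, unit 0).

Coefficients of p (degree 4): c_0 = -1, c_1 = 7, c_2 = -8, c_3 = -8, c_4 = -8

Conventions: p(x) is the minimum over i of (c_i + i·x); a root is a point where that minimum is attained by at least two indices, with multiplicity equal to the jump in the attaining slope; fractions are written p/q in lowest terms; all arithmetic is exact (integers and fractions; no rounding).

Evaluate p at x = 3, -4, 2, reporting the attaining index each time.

p(3) = min(-1+0·3=-1, 7+1·3=10, -8+2·3=-2, -8+3·3=1, -8+4·3=4) = -2 (attained by i=2)
p(-4) = min(-1+0·(-4)=-1, 7+1·(-4)=3, -8+2·(-4)=-16, -8+3·(-4)=-20, -8+4·(-4)=-24) = -24 (attained by i=4)
p(2) = min(-1+0·2=-1, 7+1·2=9, -8+2·2=-4, -8+3·2=-2, -8+4·2=0) = -4 (attained by i=2)
Answer: p(3) = -2; p(-4) = -24; p(2) = -4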